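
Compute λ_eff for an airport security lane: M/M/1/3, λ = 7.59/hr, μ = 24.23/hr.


ρ = 0.3132; P_K = (1−ρ)ρ^3/(1−ρ^4) = 0.021314
λ_eff = λ(1 − P_K) = 7.59·(1 − 0.021314) = 7.59·0.978686 = 7.4282 /hr

Final: 7.4282 /hr


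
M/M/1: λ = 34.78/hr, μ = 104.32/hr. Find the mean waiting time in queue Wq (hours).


ρ = 34.78/104.32 = 0.3334
Wq = ρ/(μ−λ) = 0.3334/(104.32 − 34.78) = 0.3334/69.54 = 0.004794 hr

Final: 0.004794 hr


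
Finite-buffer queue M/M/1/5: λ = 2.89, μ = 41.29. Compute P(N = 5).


ρ = λ/μ = 2.89/41.29 = 0.06999
P_K = (1−ρ)ρ^K/(1−ρ^(K+1)) = (0.9300·0.000001680)/(1 − 0.0000001176)
= 0.000001562/1.000000 = 0.000001562

Final: 0.000001562


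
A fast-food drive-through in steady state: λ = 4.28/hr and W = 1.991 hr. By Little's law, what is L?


L = λW = 4.28·1.991 = 8.5215

Final: 8.5215


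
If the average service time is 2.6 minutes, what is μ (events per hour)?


μ = 1/(service time) in consistent units.
1 hour = 60 min, so μ = 60/2.6 = 23.0769 per hour

Final: 23.0769 /hr


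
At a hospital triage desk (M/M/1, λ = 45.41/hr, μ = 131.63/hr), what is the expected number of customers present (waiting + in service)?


ρ = λ/μ = 45.41/131.63 = 0.3450
L = ρ/(1−ρ) = 0.3450/(1 − 0.3450) = 0.3450/0.6550 = 0.5267

Final: 0.5267


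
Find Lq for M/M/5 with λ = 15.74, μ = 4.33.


a = λ/μ = 3.6351; ρ = a/5 = 0.7270
P₀ = 0.021787
Lq = P₀·a^c·ρ / (c!·(1−ρ)²) = 0.021787·634.72289·0.7270/(120·0.07452)
= 1.12430

Final: 1.12430


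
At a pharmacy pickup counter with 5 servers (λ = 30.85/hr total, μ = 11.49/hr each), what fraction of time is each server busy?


ρ = λ/(cμ) = 30.85/(5·11.49) = 30.85/57.45 = 0.5370

Final: 0.5370


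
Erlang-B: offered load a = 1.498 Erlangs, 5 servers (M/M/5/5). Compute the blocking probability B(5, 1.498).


B(c,a) = (a^c/c!) / Σ_{k=0}^{c} a^k/k!
a^5/5! = 0.062860
Σ terms (k=0..5): 1.00000 + 1.49800 + 1.12200 + 0.56025 + 0.20981 + 0.06286 = 4.452930
B = 0.062860/4.452930 = 0.014117

Final: 0.014117


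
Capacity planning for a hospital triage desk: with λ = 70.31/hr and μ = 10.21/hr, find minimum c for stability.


Stability requires cμ > λ ⇔ c > λ/μ.
λ/μ = 70.31/10.21 = 6.8864
Minimum integer c = ⌊6.8864⌋ + 1 = 7
Check: 7·10.21 = 71.47 > 70.31, while 6·10.21 = 61.26 ≤ 70.31

Final: 7 servers


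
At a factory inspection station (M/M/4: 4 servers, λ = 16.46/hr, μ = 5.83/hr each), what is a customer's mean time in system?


a = 2.8233; ρ = 0.7058; P₀ = 0.048639
Lq = P₀·a^c·ρ/(c!(1−ρ)²) = 1.05033
Wq = Lq/λ = 1.05033/16.46 = 0.06381 hr
W = Wq + 1/μ = 0.06381 + 0.17153 = 0.23534 hr

Final: 0.23534 hr


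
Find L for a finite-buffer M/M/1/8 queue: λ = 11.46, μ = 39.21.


ρ = 11.46/39.21 = 0.2923
L = ρ[1 − (K+1)ρ^K + Kρ^(K+1)] / [(1−ρ)(1−ρ^(K+1))]
Numerator: 0.2923·(1 − 9·0.00005325 + 8·0.00001556) = 0.292169
Denominator: (0.7077)·(0.999984) = 0.707717
L = 0.292169/0.707717 = 0.4128

Final: 0.4128


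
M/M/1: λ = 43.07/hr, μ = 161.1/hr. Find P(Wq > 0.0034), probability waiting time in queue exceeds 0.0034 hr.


ρ = 43.07/161.1 = 0.2673
P(Wq > t) = ρ·e^{−(μ−λ)t} = 0.2673·e^{−0.4013}
= 0.2673·0.669448 = 0.178977

Final: 0.178977


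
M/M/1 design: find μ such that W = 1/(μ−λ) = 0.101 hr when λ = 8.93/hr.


W = 1/(μ−λ) ⇒ μ − λ = 1/W = 1/0.101 = 9.9010
μ = λ + 1/W = 8.93 + 9.9010 = 18.8310 per hr

Final: 18.8310 /hr


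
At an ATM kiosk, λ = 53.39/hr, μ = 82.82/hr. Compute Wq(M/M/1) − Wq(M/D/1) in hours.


ρ = 53.39/82.82 = 0.6447
Wq(M/M/1) = ρ/(μ−λ) = 0.6447/29.43 = 0.02190 hr
Wq(M/D/1) = ρ/(2(μ−λ)) = 0.01095 hr
Savings = 0.02190 − 0.01095 = 0.01095 hr

Final: 0.01095 hr


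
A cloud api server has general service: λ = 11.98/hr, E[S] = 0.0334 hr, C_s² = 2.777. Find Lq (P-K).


ρ = λ·E[S] = 11.98·0.0334 = 0.4001
Lq = ρ²(1+C_s²)/(2(1−ρ)) = 0.1601·(1+2.777)/(2·0.5999)
= 0.1601·3.7770/1.1997 = 0.50404

Final: 0.50404


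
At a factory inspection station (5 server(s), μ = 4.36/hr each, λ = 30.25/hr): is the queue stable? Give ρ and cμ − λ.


Total capacity cμ = 5·4.36 = 21.80/hr
ρ = λ/(cμ) = 30.25/21.80 = 1.3876
Stable ⇔ ρ < 1: NO
Spare capacity = cμ − λ = 21.80 − 30.25 = -8.45/hr

Final: ρ = 1.3876; unstable; margin = -8.45/hr


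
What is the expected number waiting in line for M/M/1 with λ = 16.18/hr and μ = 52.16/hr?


ρ = 16.18/52.16 = 0.3102
Lq = ρ²/(1−ρ) = 0.09622/0.6898 = 0.1395

Final: 0.1395


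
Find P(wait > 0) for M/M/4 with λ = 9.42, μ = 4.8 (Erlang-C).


a = λ/μ = 1.9625; ρ = a/4 = 0.4906
P₀ = 0.135846 (from M/M/c formula)
C(c,a) = [a^c/(c!(1−ρ))]·P₀ = [14.83333/(24·0.5094)]·0.135846
= 1.21336·0.135846 = 0.164830

Final: 0.164830


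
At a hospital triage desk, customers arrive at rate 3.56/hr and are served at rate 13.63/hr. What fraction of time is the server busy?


ρ = λ/μ = 3.56/13.63 = 0.2612

Final: 0.2612


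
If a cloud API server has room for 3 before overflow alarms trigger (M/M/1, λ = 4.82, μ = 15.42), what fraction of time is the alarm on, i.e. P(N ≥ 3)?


ρ = 4.82/15.42 = 0.3126
P(N ≥ n) = ρ^n = 0.3126^3 = 0.030541

Final: 0.030541


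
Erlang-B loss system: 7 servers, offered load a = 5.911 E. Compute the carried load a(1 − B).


B(7,5.911) = 0.179258 (Erlang-B)
Carried load = a(1 − B) = 5.911·(1 − 0.179258) = 5.911·0.820742 = 4.8514 E

Final: 4.8514 Erlangs


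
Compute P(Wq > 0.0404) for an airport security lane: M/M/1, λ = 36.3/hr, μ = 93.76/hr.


ρ = 36.3/93.76 = 0.3872
P(Wq > t) = ρ·e^{−(μ−λ)t} = 0.3872·e^{−2.3214}
= 0.3872·0.098138 = 0.037995

Final: 0.037995


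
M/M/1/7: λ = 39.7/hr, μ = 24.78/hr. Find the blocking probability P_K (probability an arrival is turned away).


ρ = λ/μ = 39.7/24.78 = 1.6021
P_K = (1−ρ)ρ^K/(1−ρ^(K+1)) = (-0.6021·27.090962)/(1 − 43.402389)
= -16.311427/-42.402389 = 0.384682

Final: 0.384682


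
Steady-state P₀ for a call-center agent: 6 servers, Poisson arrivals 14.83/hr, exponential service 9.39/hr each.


a = λ/μ = 14.83/9.39 = 1.5793; ρ = a/c = 0.2632
Σ_{k=0}^{5} a^k/k! (terms k=0..5) = 1.00000 + 1.57934 + 1.24716 + 0.65656 + 0.25923 + 0.08188 = 4.82418
Tail: a^6/(6!(1−ρ)) = 15.51863/(720·0.7368) = 0.02925
P₀ = 1/(4.82418 + 0.02925) = 1/4.85343 = 0.206040

Final: 0.206040


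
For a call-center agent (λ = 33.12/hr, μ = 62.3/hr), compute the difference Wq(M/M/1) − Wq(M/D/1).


ρ = 33.12/62.3 = 0.5316
Wq(M/M/1) = ρ/(μ−λ) = 0.5316/29.18 = 0.01822 hr
Wq(M/D/1) = ρ/(2(μ−λ)) = 0.009109 hr
Savings = 0.01822 − 0.009109 = 0.009109 hr

Final: 0.009109 hr


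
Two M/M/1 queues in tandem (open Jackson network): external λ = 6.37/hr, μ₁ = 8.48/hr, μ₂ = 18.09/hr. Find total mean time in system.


Each node sees arrival rate λ = 6.37/hr (tandem ⇒ throughput preserved).
W₁ = 1/(μ₁−λ) = 1/(8.48−6.37) = 0.47393 hr
W₂ = 1/(μ₂−λ) = 1/(18.09−6.37) = 0.08532 hr
W_total = W₁ + W₂ = 0.47393 + 0.08532 = 0.55926 hr

Final: 0.55926 hr


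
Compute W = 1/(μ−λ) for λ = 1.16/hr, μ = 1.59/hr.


W = 1/(μ−λ) = 1/(1.59 − 1.16) = 1/0.4300 = 2.3256 hr

Final: 2.3256 hr


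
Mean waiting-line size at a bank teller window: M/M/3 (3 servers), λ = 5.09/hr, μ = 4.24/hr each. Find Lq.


a = λ/μ = 1.2005; ρ = a/3 = 0.4002
P₀ = 0.293968
Lq = P₀·a^c·ρ / (c!·(1−ρ)²) = 0.293968·1.73004·0.4002/(6·0.35981)
= 0.09427

Final: 0.09427


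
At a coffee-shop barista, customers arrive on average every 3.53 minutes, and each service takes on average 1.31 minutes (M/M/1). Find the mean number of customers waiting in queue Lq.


λ = 60/3.53 = 16.9972 /hr
μ = 60/1.31 = 45.8015 /hr
ρ = λ/μ = 16.9972/45.8015 = 0.3711
Lq = ρ²/(1−ρ) = 0.1377/0.6289 = 0.2190

Final: 0.2190


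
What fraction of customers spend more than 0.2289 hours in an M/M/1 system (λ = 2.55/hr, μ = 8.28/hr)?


W ~ Exponential(μ−λ) for M/M/1.
μ − λ = 8.28 − 2.55 = 5.7300
P(W > t) = e^{−(μ−λ)t} = e^{−1.3116} = 0.269389

Final: 0.269389


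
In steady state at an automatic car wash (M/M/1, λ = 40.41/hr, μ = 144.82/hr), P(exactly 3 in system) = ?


ρ = 40.41/144.82 = 0.2790
P_n = (1−ρ)·ρ^n = (1 − 0.2790)·0.2790^3 = 0.7210·0.021726 = 0.015664

Final: 0.015664


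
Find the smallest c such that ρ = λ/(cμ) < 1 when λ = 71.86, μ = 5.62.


Stability requires cμ > λ ⇔ c > λ/μ.
λ/μ = 71.86/5.62 = 12.7865
Minimum integer c = ⌊12.7865⌋ + 1 = 13
Check: 13·5.62 = 73.06 > 71.86, while 12·5.62 = 67.44 ≤ 71.86

Final: 13 servers


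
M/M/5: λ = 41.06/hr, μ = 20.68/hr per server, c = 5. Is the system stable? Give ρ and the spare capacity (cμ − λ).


Total capacity cμ = 5·20.68 = 103.40/hr
ρ = λ/(cμ) = 41.06/103.40 = 0.3971
Stable ⇔ ρ < 1: YES
Spare capacity = cμ − λ = 103.40 − 41.06 = 62.34/hr

Final: ρ = 0.3971; stable; margin = 62.34/hr


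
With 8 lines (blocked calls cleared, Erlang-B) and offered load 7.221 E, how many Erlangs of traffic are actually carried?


B(8,7.221) = 0.191518 (Erlang-B)
Carried load = a(1 − B) = 7.221·(1 − 0.191518) = 7.221·0.808482 = 5.8381 E

Final: 5.8381 Erlangs


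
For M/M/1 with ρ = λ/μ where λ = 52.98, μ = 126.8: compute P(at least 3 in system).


ρ = 52.98/126.8 = 0.4178
P(N ≥ n) = ρ^n = 0.4178^3 = 0.072942

Final: 0.072942


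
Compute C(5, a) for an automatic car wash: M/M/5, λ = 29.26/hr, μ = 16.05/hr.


a = λ/μ = 1.8231; ρ = a/5 = 0.3646
P₀ = 0.160798 (from M/M/c formula)
C(c,a) = [a^c/(c!(1−ρ))]·P₀ = [20.13708/(120·0.6354)]·0.160798
= 0.26410·0.160798 = 0.042467

Final: 0.042467


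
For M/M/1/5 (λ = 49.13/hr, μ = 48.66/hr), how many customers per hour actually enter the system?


ρ = 1.0097; P_K = (1−ρ)ρ^5/(1−ρ^6) = 0.170697
λ_eff = λ(1 − P_K) = 49.13·(1 − 0.170697) = 49.13·0.829303 = 40.7436 /hr

Final: 40.7436 /hr


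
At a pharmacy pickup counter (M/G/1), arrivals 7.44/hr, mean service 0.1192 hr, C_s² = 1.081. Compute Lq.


ρ = λ·E[S] = 7.44·0.1192 = 0.8868
Lq = ρ²(1+C_s²)/(2(1−ρ)) = 0.7865·(1+1.081)/(2·0.1132)
= 0.7865·2.0810/0.2263 = 7.23233

Final: 7.23233


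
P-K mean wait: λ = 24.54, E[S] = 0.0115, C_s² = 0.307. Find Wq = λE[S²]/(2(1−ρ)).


ρ = λ·E[S] = 24.54·0.0115 = 0.2822
E[S²] = E[S]²(1+C_s²) = 0.0115²·(1+0.307) = 0.0001729
Wq = λ·E[S²]/(2(1−ρ)) = 24.54·0.0001729/(2·0.7178) = 0.002955 hr

Final: 0.002955 hr


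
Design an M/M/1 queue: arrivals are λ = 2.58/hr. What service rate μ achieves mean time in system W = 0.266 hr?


W = 1/(μ−λ) ⇒ μ − λ = 1/W = 1/0.266 = 3.7594
μ = λ + 1/W = 2.58 + 3.7594 = 6.3394 per hr

Final: 6.3394 /hr


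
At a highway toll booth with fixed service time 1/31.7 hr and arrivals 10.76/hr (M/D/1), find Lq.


ρ = 10.76/31.7 = 0.3394
M/D/1: Lq = ρ²/(2(1−ρ)) = 0.1152/(2·0.6606) = 0.08721

Final: 0.08721


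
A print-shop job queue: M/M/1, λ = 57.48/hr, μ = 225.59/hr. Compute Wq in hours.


ρ = 57.48/225.59 = 0.2548
Wq = ρ/(μ−λ) = 0.2548/(225.59 − 57.48) = 0.2548/168.11 = 0.001516 hr

Final: 0.001516 hr


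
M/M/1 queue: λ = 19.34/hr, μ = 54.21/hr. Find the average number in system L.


ρ = λ/μ = 19.34/54.21 = 0.3568
L = ρ/(1−ρ) = 0.3568/(1 − 0.3568) = 0.3568/0.6432 = 0.5546

Final: 0.5546


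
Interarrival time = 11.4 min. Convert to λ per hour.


λ = 1/(interarrival time) in consistent units.
1 hour = 60 min, so λ = 60/11.4 = 5.2632 per hour

Final: 5.2632 /hr


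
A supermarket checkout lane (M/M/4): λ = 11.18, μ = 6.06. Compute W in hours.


a = 1.8449; ρ = 0.4612; P₀ = 0.154104
Lq = P₀·a^c·ρ/(c!(1−ρ)²) = 0.11819
Wq = Lq/λ = 0.11819/11.18 = 0.01057 hr
W = Wq + 1/μ = 0.01057 + 0.16502 = 0.17559 hr

Final: 0.17559 hr


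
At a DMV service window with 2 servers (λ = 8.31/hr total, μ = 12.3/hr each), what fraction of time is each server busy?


ρ = λ/(cμ) = 8.31/(2·12.3) = 8.31/24.60 = 0.3378

Final: 0.3378


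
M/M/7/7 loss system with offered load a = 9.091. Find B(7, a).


B(c,a) = (a^c/c!) / Σ_{k=0}^{c} a^k/k!
a^7/7! = 1018.242144
Σ terms (k=0..7): 1.00000 + 9.09100 + 41.32314 + 125.22289 + 284.60032 + 517.46031 + 784.03861 + 1018.24214 = 2780.978416
B = 1018.242144/2780.978416 = 0.366145

Final: 0.366145


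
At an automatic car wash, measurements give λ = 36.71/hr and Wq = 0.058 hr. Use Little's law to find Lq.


Lq = λWq = 36.71·0.058 = 2.1292

Final: 2.1292


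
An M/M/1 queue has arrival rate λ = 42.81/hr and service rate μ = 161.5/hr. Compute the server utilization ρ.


ρ = λ/μ = 42.81/161.5 = 0.2651

Final: 0.2651


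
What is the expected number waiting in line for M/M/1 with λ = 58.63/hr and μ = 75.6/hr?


ρ = 58.63/75.6 = 0.7755
Lq = ρ²/(1−ρ) = 0.6014/0.2245 = 2.6794

Final: 2.6794


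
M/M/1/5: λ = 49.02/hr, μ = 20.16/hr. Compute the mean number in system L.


ρ = 49.02/20.16 = 2.4315
L = ρ[1 − (K+1)ρ^K + Kρ^(K+1)] / [(1−ρ)(1−ρ^(K+1))]
Numerator: 2.4315·(1 − 6·84.999016 + 5·206.679154) = 1275.107647
Denominator: (-1.4315)·(-205.679154) = 294.439503
L = 1275.107647/294.439503 = 4.3306

Final: 4.3306


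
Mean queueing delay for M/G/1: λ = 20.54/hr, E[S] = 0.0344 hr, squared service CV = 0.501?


ρ = λ·E[S] = 20.54·0.0344 = 0.7066
E[S²] = E[S]²(1+C_s²) = 0.0344²·(1+0.501) = 0.001776
Wq = λ·E[S²]/(2(1−ρ)) = 20.54·0.001776/(2·0.2934) = 0.06217 hr

Final: 0.06217 hr


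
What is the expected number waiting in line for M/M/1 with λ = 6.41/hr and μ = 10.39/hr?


ρ = 6.41/10.39 = 0.6169
Lq = ρ²/(1−ρ) = 0.3806/0.3831 = 0.9936

Final: 0.9936


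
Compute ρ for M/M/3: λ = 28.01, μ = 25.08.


ρ = λ/(cμ) = 28.01/(3·25.08) = 28.01/75.24 = 0.3723

Final: 0.3723


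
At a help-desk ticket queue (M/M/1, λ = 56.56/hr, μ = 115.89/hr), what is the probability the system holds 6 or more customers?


ρ = 56.56/115.89 = 0.4880
P(N ≥ n) = ρ^n = 0.4880^6 = 0.013514

Final: 0.013514


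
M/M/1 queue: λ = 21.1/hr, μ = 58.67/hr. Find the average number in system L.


ρ = λ/μ = 21.1/58.67 = 0.3596
L = ρ/(1−ρ) = 0.3596/(1 − 0.3596) = 0.3596/0.6404 = 0.5616

Final: 0.5616


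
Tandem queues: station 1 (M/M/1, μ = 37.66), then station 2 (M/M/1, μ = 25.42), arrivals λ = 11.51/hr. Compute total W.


Each node sees arrival rate λ = 11.51/hr (tandem ⇒ throughput preserved).
W₁ = 1/(μ₁−λ) = 1/(37.66−11.51) = 0.03824 hr
W₂ = 1/(μ₂−λ) = 1/(25.42−11.51) = 0.07189 hr
W_total = W₁ + W₂ = 0.03824 + 0.07189 = 0.11013 hr

Final: 0.11013 hr


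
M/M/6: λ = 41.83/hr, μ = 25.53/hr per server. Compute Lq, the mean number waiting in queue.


a = λ/μ = 1.6385; ρ = a/6 = 0.2731
P₀ = 0.194194
Lq = P₀·a^c·ρ / (c!·(1−ρ)²) = 0.194194·19.34739·0.2731/(720·0.52842)
= 0.002697

Final: 0.002697


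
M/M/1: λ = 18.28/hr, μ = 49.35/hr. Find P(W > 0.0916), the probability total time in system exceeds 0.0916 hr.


W ~ Exponential(μ−λ) for M/M/1.
μ − λ = 49.35 − 18.28 = 31.0700
P(W > t) = e^{−(μ−λ)t} = e^{−2.8460} = 0.058075

Final: 0.058075


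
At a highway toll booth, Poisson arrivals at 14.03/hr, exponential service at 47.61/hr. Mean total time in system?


W = 1/(μ−λ) = 1/(47.61 − 14.03) = 1/33.58 = 0.02978 hr

Final: 0.02978 hr


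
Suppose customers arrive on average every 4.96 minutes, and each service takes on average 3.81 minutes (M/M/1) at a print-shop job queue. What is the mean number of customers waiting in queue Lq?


λ = 60/4.96 = 12.0968 /hr
μ = 60/3.81 = 15.7480 /hr
ρ = λ/μ = 12.0968/15.7480 = 0.7681
Lq = ρ²/(1−ρ) = 0.5900/0.2319 = 2.5449

Final: 2.5449


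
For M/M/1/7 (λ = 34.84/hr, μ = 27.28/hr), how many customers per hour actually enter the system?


ρ = 1.2771; P_K = (1−ρ)ρ^7/(1−ρ^8) = 0.252697
λ_eff = λ(1 − P_K) = 34.84·(1 − 0.252697) = 34.84·0.747303 = 26.0360 /hr

Final: 26.0360 /hr


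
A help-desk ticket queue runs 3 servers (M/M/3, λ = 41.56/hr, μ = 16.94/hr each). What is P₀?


a = λ/μ = 41.56/16.94 = 2.4534; ρ = a/c = 0.8178
Σ_{k=0}^{2} a^k/k! (terms k=0..2) = 1.00000 + 2.45336 + 3.00950 = 6.46286
Tail: a^3/(3!(1−ρ)) = 14.76680/(6·0.1822) = 13.50700
P₀ = 1/(6.46286 + 13.50700) = 1/19.96986 = 0.050075

Final: 0.050075


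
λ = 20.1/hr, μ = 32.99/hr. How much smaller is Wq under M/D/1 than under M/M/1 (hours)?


ρ = 20.1/32.99 = 0.6093
Wq(M/M/1) = ρ/(μ−λ) = 0.6093/12.89 = 0.04727 hr
Wq(M/D/1) = ρ/(2(μ−λ)) = 0.02363 hr
Savings = 0.04727 − 0.02363 = 0.02363 hr

Final: 0.02363 hr


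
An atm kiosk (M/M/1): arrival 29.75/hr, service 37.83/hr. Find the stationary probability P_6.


ρ = 29.75/37.83 = 0.7864
P_n = (1−ρ)·ρ^n = (1 − 0.7864)·0.7864^6 = 0.2136·0.236540 = 0.050522

Final: 0.050522


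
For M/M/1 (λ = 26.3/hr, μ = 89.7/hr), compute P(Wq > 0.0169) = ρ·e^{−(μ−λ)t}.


ρ = 26.3/89.7 = 0.2932
P(Wq > t) = ρ·e^{−(μ−λ)t} = 0.2932·e^{−1.0715}
= 0.2932·0.342508 = 0.100423

Final: 0.100423


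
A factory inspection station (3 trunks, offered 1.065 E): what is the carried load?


B(3,1.065) = 0.071053 (Erlang-B)
Carried load = a(1 − B) = 1.065·(1 − 0.071053) = 1.065·0.928947 = 0.9893 E

Final: 0.9893 Erlangs


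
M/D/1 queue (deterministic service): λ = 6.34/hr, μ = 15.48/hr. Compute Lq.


ρ = 6.34/15.48 = 0.4096
M/D/1: Lq = ρ²/(2(1−ρ)) = 0.1677/(2·0.5904) = 0.14205

Final: 0.14205


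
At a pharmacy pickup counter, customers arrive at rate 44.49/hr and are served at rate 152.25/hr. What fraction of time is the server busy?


ρ = λ/μ = 44.49/152.25 = 0.2922

Final: 0.2922


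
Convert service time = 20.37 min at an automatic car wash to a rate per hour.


μ = 1/(service time) in consistent units.
1 hour = 60 min, so μ = 60/20.37 = 2.9455 per hour

Final: 2.9455 /hr


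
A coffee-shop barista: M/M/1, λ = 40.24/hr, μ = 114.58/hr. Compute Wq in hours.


ρ = 40.24/114.58 = 0.3512
Wq = ρ/(μ−λ) = 0.3512/(114.58 − 40.24) = 0.3512/74.34 = 0.004724 hr

Final: 0.004724 hr


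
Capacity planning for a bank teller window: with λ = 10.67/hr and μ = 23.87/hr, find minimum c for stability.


Stability requires cμ > λ ⇔ c > λ/μ.
λ/μ = 10.67/23.87 = 0.4470
Minimum integer c = ⌊0.4470⌋ + 1 = 1
Check: 1·23.87 = 23.87 > 10.67, while 0·23.87 = 0.00 ≤ 10.67

Final: 1 servers


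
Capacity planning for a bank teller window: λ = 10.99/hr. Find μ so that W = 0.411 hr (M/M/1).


W = 1/(μ−λ) ⇒ μ − λ = 1/W = 1/0.411 = 2.4331
μ = λ + 1/W = 10.99 + 2.4331 = 13.4231 per hr

Final: 13.4231 /hr


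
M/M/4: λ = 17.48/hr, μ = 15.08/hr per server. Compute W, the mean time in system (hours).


a = 1.1592; ρ = 0.2898; P₀ = 0.312846
Lq = P₀·a^c·ρ/(c!(1−ρ)²) = 0.01352
Wq = Lq/λ = 0.01352/17.48 = 0.0007735 hr
W = Wq + 1/μ = 0.0007735 + 0.06631 = 0.06709 hr

Final: 0.06709 hr


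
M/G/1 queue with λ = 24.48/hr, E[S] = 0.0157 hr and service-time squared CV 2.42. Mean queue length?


ρ = λ·E[S] = 24.48·0.0157 = 0.3843
Lq = ρ²(1+C_s²)/(2(1−ρ)) = 0.1477·(1+2.42)/(2·0.6157)
= 0.1477·3.4200/1.2313 = 0.41027

Final: 0.41027


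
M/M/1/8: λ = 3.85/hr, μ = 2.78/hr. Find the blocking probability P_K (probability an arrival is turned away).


ρ = λ/μ = 3.85/2.78 = 1.3849
P_K = (1−ρ)ρ^K/(1−ρ^(K+1)) = (-0.3849·13.530924)/(1 − 18.738870)
= -5.207946/-17.738870 = 0.293589

Final: 0.293589


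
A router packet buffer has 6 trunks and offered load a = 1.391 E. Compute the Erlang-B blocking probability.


B(c,a) = (a^c/c!) / Σ_{k=0}^{c} a^k/k!
a^6/6! = 0.010061
Σ terms (k=0..6): 1.00000 + 1.39100 + 0.96744 + 0.44857 + 0.15599 + 0.04340 + 0.01006 = 4.016458
B = 0.010061/4.016458 = 0.002505

Final: 0.002505


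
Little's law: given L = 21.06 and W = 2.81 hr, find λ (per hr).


λ = L/W = 21.06/2.81 = 7.4947 /hr

Final: 7.4947 /hr


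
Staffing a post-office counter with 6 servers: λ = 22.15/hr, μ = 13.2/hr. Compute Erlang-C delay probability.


a = λ/μ = 1.6780; ρ = a/6 = 0.2797
P₀ = 0.186647 (from M/M/c formula)
C(c,a) = [a^c/(c!(1−ρ))]·P₀ = [22.32538/(720·0.7203)]·0.186647
= 0.04305·0.186647 = 0.008034

Final: 0.008034


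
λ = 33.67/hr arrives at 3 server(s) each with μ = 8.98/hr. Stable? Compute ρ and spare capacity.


Total capacity cμ = 3·8.98 = 26.94/hr
ρ = λ/(cμ) = 33.67/26.94 = 1.2498
Stable ⇔ ρ < 1: NO
Spare capacity = cμ − λ = 26.94 − 33.67 = -6.73/hr

Final: ρ = 1.2498; unstable; margin = -6.73/hr


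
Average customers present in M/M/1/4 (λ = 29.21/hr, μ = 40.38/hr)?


ρ = 29.21/40.38 = 0.7234
L = ρ[1 − (K+1)ρ^K + Kρ^(K+1)] / [(1−ρ)(1−ρ^(K+1))]
Numerator: 0.7234·(1 − 5·0.273817 + 4·0.198073) = 0.306139
Denominator: (0.2766)·(0.801927) = 0.221831
L = 0.306139/0.221831 = 1.3801

Final: 1.3801


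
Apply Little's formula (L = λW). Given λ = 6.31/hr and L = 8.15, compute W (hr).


W = L/λ = 8.15/6.31 = 1.2916 hr

Final: 1.2916 hr


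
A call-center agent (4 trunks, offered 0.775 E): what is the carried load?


B(4,0.775) = 0.006933 (Erlang-B)
Carried load = a(1 − B) = 0.775·(1 − 0.006933) = 0.775·0.993067 = 0.7696 E

Final: 0.7696 Erlangs


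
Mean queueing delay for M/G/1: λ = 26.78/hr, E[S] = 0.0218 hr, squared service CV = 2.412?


ρ = λ·E[S] = 26.78·0.0218 = 0.5838
E[S²] = E[S]²(1+C_s²) = 0.0218²·(1+2.412) = 0.001622
Wq = λ·E[S²]/(2(1−ρ)) = 26.78·0.001622/(2·0.4162) = 0.05217 hr

Final: 0.05217 hr


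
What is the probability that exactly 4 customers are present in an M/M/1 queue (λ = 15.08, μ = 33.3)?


ρ = 15.08/33.3 = 0.4529
P_n = (1−ρ)·ρ^n = (1 − 0.4529)·0.4529^4 = 0.5471·0.042056 = 0.023011

Final: 0.023011


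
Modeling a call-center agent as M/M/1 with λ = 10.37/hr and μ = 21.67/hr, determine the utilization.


ρ = λ/μ = 10.37/21.67 = 0.4785

Final: 0.4785


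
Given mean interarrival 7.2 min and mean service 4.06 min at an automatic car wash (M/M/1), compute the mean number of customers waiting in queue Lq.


λ = 60/7.2 = 8.3333 /hr
μ = 60/4.06 = 14.7783 /hr
ρ = λ/μ = 8.3333/14.7783 = 0.5639
Lq = ρ²/(1−ρ) = 0.3180/0.4361 = 0.7291

Final: 0.7291


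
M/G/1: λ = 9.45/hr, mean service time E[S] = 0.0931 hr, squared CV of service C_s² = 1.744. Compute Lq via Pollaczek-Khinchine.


ρ = λ·E[S] = 9.45·0.0931 = 0.8798
Lq = ρ²(1+C_s²)/(2(1−ρ)) = 0.7740·(1+1.744)/(2·0.1202)
= 0.7740·2.7440/0.2404 = 8.83476

Final: 8.83476


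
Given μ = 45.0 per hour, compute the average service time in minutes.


Mean service time = 1/μ = 1/45.0 hour = 0.02222 hour
In minutes: 0.02222 × 60 = 1.3333 min

Final: 1.3333 min


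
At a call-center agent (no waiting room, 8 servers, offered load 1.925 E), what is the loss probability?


B(c,a) = (a^c/c!) / Σ_{k=0}^{c} a^k/k!
a^8/8! = 0.004677
Σ terms (k=0..8): 1.00000 + 1.92500 + 1.85281 + 1.18889 + 0.57215 + 0.22028 + 0.07067 + 0.01944 + 0.004677 = 6.853916
B = 0.004677/6.853916 = 0.0006823

Final: 0.0006823


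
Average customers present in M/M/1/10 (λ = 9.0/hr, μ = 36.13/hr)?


ρ = 9.0/36.13 = 0.2491
L = ρ[1 − (K+1)ρ^K + Kρ^(K+1)] / [(1−ρ)(1−ρ^(K+1))]
Numerator: 0.2491·(1 − 11·0.0000009199 + 10·0.0000002292) = 0.249099
Denominator: (0.7509)·(1.000000) = 0.750899
L = 0.249099/0.750899 = 0.3317

Final: 0.3317


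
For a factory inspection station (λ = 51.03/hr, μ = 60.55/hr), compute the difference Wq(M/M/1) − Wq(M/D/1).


ρ = 51.03/60.55 = 0.8428
Wq(M/M/1) = ρ/(μ−λ) = 0.8428/9.52 = 0.08853 hr
Wq(M/D/1) = ρ/(2(μ−λ)) = 0.04426 hr
Savings = 0.08853 − 0.04426 = 0.04426 hr

Final: 0.04426 hr


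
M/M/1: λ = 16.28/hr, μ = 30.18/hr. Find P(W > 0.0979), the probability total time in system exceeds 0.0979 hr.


W ~ Exponential(μ−λ) for M/M/1.
μ − λ = 30.18 − 16.28 = 13.9000
P(W > t) = e^{−(μ−λ)t} = e^{−1.3608} = 0.256453

Final: 0.256453


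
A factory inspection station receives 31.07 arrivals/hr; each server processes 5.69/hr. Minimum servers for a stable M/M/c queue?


Stability requires cμ > λ ⇔ c > λ/μ.
λ/μ = 31.07/5.69 = 5.4605
Minimum integer c = ⌊5.4605⌋ + 1 = 6
Check: 6·5.69 = 34.14 > 31.07, while 5·5.69 = 28.45 ≤ 31.07

Final: 6 servers


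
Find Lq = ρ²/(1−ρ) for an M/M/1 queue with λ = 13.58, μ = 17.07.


ρ = 13.58/17.07 = 0.7955
Lq = ρ²/(1−ρ) = 0.6329/0.2045 = 3.0956

Final: 3.0956


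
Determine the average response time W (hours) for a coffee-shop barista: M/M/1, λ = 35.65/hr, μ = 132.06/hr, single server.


W = 1/(μ−λ) = 1/(132.06 − 35.65) = 1/96.41 = 0.01037 hr

Final: 0.01037 hr


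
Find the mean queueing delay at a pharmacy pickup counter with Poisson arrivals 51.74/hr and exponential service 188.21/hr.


ρ = 51.74/188.21 = 0.2749
Wq = ρ/(μ−λ) = 0.2749/(188.21 − 51.74) = 0.2749/136.47 = 0.002014 hr

Final: 0.002014 hr


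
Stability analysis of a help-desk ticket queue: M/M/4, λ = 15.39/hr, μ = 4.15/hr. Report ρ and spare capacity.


Total capacity cμ = 4·4.15 = 16.60/hr
ρ = λ/(cμ) = 15.39/16.60 = 0.9271
Stable ⇔ ρ < 1: YES
Spare capacity = cμ − λ = 16.60 − 15.39 = 1.21/hr

Final: ρ = 0.9271; stable; margin = 1.21/hr


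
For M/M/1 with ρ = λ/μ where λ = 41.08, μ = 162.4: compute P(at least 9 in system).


ρ = 41.08/162.4 = 0.2530
P(N ≥ n) = ρ^n = 0.2530^9 = 0.000004240

Final: 0.000004240


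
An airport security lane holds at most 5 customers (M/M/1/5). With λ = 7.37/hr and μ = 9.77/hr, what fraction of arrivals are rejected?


ρ = λ/μ = 7.37/9.77 = 0.7544
P_K = (1−ρ)ρ^K/(1−ρ^(K+1)) = (0.2456·0.244267)/(1 − 0.184263)
= 0.060004/0.815737 = 0.073558

Final: 0.073558


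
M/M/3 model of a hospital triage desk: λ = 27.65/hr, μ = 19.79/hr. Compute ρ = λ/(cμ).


ρ = λ/(cμ) = 27.65/(3·19.79) = 27.65/59.37 = 0.4657

Final: 0.4657


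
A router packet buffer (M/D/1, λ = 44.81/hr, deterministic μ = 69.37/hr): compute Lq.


ρ = 44.81/69.37 = 0.6460
M/D/1: Lq = ρ²/(2(1−ρ)) = 0.4173/(2·0.3540) = 0.58928

Final: 0.58928


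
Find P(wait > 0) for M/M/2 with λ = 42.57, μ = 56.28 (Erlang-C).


a = λ/μ = 0.7564; ρ = a/2 = 0.3782
P₀ = 0.451170 (from M/M/c formula)
C(c,a) = [a^c/(c!(1−ρ))]·P₀ = [0.57214/(2·0.6218)]·0.451170
= 0.46006·0.451170 = 0.207567

Final: 0.207567


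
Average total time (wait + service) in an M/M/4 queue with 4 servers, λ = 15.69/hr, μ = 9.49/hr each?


a = 1.6533; ρ = 0.4133; P₀ = 0.188539
Lq = P₀·a^c·ρ/(c!(1−ρ)²) = 0.07049
Wq = Lq/λ = 0.07049/15.69 = 0.004493 hr
W = Wq + 1/μ = 0.004493 + 0.10537 = 0.10987 hr

Final: 0.10987 hr


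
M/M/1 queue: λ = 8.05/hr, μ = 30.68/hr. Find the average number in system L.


ρ = λ/μ = 8.05/30.68 = 0.2624
L = ρ/(1−ρ) = 0.2624/(1 − 0.2624) = 0.2624/0.7376 = 0.3557

Final: 0.3557


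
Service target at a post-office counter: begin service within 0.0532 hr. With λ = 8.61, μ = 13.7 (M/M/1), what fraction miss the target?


ρ = 8.61/13.7 = 0.6285
P(Wq > t) = ρ·e^{−(μ−λ)t} = 0.6285·e^{−0.2708}
= 0.6285·0.762778 = 0.479381

Final: 0.479381


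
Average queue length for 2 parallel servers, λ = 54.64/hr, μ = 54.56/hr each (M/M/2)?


a = λ/μ = 1.0015; ρ = a/2 = 0.5007
P₀ = 0.332682
Lq = P₀·a^c·ρ / (c!·(1−ρ)²) = 0.332682·1.00293·0.5007/(2·0.24927)
= 0.33513

Final: 0.33513


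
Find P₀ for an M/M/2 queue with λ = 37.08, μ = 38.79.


a = λ/μ = 37.08/38.79 = 0.9559; ρ = a/c = 0.4780
Σ_{k=0}^{1} a^k/k! (terms k=0..1) = 1.00000 + 0.95592 = 1.95592
Tail: a^2/(2!(1−ρ)) = 0.91378/(2·0.5220) = 0.87519
P₀ = 1/(1.95592 + 0.87519) = 1/2.83111 = 0.353218

Final: 0.353218


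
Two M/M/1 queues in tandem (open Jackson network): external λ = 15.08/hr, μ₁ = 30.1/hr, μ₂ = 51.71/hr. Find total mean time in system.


Each node sees arrival rate λ = 15.08/hr (tandem ⇒ throughput preserved).
W₁ = 1/(μ₁−λ) = 1/(30.1−15.08) = 0.06658 hr
W₂ = 1/(μ₂−λ) = 1/(51.71−15.08) = 0.02730 hr
W_total = W₁ + W₂ = 0.06658 + 0.02730 = 0.09388 hr

Final: 0.09388 hr


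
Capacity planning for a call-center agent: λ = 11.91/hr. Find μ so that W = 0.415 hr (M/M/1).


W = 1/(μ−λ) ⇒ μ − λ = 1/W = 1/0.415 = 2.4096
μ = λ + 1/W = 11.91 + 2.4096 = 14.3196 per hr

Final: 14.3196 /hr


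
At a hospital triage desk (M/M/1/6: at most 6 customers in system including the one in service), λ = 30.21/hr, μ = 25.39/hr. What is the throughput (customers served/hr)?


ρ = 1.1898; P_K = (1−ρ)ρ^6/(1−ρ^7) = 0.226697
λ_eff = λ(1 − P_K) = 30.21·(1 − 0.226697) = 30.21·0.773303 = 23.3615 /hr

Final: 23.3615 /hr


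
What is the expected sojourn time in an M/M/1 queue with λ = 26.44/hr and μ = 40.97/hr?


W = 1/(μ−λ) = 1/(40.97 − 26.44) = 1/14.53 = 0.06882 hr

Final: 0.06882 hr


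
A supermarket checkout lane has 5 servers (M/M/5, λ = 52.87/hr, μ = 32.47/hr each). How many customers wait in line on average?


a = λ/μ = 1.6283; ρ = a/5 = 0.3257
P₀ = 0.195782
Lq = P₀·a^c·ρ / (c!·(1−ρ)²) = 0.195782·11.44551·0.3257/(120·0.45474)
= 0.01337

Final: 0.01337


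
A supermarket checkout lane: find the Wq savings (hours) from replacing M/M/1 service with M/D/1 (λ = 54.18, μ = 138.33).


ρ = 54.18/138.33 = 0.3917
Wq(M/M/1) = ρ/(μ−λ) = 0.3917/84.15 = 0.004654 hr
Wq(M/D/1) = ρ/(2(μ−λ)) = 0.002327 hr
Savings = 0.004654 − 0.002327 = 0.002327 hr

Final: 0.002327 hr


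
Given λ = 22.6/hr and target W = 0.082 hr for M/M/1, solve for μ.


W = 1/(μ−λ) ⇒ μ − λ = 1/W = 1/0.082 = 12.1951
μ = λ + 1/W = 22.6 + 12.1951 = 34.7951 per hr

Final: 34.7951 /hr


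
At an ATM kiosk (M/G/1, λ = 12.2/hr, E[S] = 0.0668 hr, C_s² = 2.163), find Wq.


ρ = λ·E[S] = 12.2·0.0668 = 0.8150
E[S²] = E[S]²(1+C_s²) = 0.0668²·(1+2.163) = 0.014114
Wq = λ·E[S²]/(2(1−ρ)) = 12.2·0.014114/(2·0.1850) = 0.46528 hr

Final: 0.46528 hr


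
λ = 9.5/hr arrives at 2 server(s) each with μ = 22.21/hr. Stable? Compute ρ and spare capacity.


Total capacity cμ = 2·22.21 = 44.42/hr
ρ = λ/(cμ) = 9.5/44.42 = 0.2139
Stable ⇔ ρ < 1: YES
Spare capacity = cμ − λ = 44.42 − 9.5 = 34.92/hr

Final: ρ = 0.2139; stable; margin = 34.92/hr


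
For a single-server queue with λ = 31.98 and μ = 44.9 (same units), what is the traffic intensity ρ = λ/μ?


ρ = λ/μ = 31.98/44.9 = 0.7122

Final: 0.7122


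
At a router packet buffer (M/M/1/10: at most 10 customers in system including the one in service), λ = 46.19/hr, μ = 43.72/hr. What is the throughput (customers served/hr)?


ρ = 1.0565; P_K = (1−ρ)ρ^10/(1−ρ^11) = 0.117871
λ_eff = λ(1 − P_K) = 46.19·(1 − 0.117871) = 46.19·0.882129 = 40.7455 /hr

Final: 40.7455 /hr


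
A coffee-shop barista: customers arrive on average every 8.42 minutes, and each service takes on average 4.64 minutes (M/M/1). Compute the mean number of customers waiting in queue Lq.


λ = 60/8.42 = 7.1259 /hr
μ = 60/4.64 = 12.9310 /hr
ρ = λ/μ = 7.1259/12.9310 = 0.5511
Lq = ρ²/(1−ρ) = 0.3037/0.4489 = 0.6764

Final: 0.6764


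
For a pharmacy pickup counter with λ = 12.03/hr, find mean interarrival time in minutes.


Mean interarrival time = 1/λ = 1/12.03 hour = 0.08313 hour
In minutes: 0.08313 × 60 = 4.9875 min

Final: 4.9875 min


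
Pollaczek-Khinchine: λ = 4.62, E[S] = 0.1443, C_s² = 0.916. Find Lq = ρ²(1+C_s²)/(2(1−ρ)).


ρ = λ·E[S] = 4.62·0.1443 = 0.6667
Lq = ρ²(1+C_s²)/(2(1−ρ)) = 0.4444·(1+0.916)/(2·0.3333)
= 0.4444·1.9160/0.6667 = 1.27733

Final: 1.27733


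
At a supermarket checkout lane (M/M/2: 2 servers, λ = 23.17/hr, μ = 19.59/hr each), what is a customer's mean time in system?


a = 1.1827; ρ = 0.5914; P₀ = 0.256776
Lq = P₀·a^c·ρ/(c!(1−ρ)²) = 0.63609
Wq = Lq/λ = 0.63609/23.17 = 0.02745 hr
W = Wq + 1/μ = 0.02745 + 0.05105 = 0.07850 hr

Final: 0.07850 hr


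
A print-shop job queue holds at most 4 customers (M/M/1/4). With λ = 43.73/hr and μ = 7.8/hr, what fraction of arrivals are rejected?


ρ = λ/μ = 43.73/7.8 = 5.6064
P_K = (1−ρ)ρ^K/(1−ρ^(K+1)) = (-4.6064·987.960312)/(1 − 5538.910826)
= -4550.950514/-5537.910826 = 0.821781

Final: 0.821781


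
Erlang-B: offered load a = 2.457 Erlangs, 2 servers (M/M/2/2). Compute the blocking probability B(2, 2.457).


B(c,a) = (a^c/c!) / Σ_{k=0}^{c} a^k/k!
a^2/2! = 3.018424
Σ terms (k=0..2): 1.00000 + 2.45700 + 3.01842 = 6.475424
B = 3.018424/6.475424 = 0.466135

Final: 0.466135


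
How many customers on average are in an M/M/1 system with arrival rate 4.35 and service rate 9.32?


ρ = λ/μ = 4.35/9.32 = 0.4667
L = ρ/(1−ρ) = 0.4667/(1 − 0.4667) = 0.4667/0.5333 = 0.8753

Final: 0.8753


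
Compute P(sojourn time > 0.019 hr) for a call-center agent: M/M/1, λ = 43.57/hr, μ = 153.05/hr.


W ~ Exponential(μ−λ) for M/M/1.
μ − λ = 153.05 − 43.57 = 109.4800
P(W > t) = e^{−(μ−λ)t} = e^{−2.0801} = 0.124915

Final: 0.124915


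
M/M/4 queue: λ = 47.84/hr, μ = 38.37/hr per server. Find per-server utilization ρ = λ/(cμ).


ρ = λ/(cμ) = 47.84/(4·38.37) = 47.84/153.48 = 0.3117

Final: 0.3117


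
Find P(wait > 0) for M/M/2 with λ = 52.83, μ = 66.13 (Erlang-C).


a = λ/μ = 0.7989; ρ = a/2 = 0.3994
P₀ = 0.429143 (from M/M/c formula)
C(c,a) = [a^c/(c!(1−ρ))]·P₀ = [0.63821/(2·0.6006)]·0.429143
= 0.53135·0.429143 = 0.228024

Final: 0.228024


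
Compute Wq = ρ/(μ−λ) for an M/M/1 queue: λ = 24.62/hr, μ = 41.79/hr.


ρ = 24.62/41.79 = 0.5891
Wq = ρ/(μ−λ) = 0.5891/(41.79 − 24.62) = 0.5891/17.17 = 0.03431 hr

Final: 0.03431 hr


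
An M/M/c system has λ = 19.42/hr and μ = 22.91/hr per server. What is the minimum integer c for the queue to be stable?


Stability requires cμ > λ ⇔ c > λ/μ.
λ/μ = 19.42/22.91 = 0.8477
Minimum integer c = ⌊0.8477⌋ + 1 = 1
Check: 1·22.91 = 22.91 > 19.42, while 0·22.91 = 0.00 ≤ 19.42

Final: 1 servers


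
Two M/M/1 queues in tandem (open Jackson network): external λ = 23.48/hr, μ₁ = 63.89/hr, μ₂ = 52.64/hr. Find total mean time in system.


Each node sees arrival rate λ = 23.48/hr (tandem ⇒ throughput preserved).
W₁ = 1/(μ₁−λ) = 1/(63.89−23.48) = 0.02475 hr
W₂ = 1/(μ₂−λ) = 1/(52.64−23.48) = 0.03429 hr
W_total = W₁ + W₂ = 0.02475 + 0.03429 = 0.05904 hr

Final: 0.05904 hr


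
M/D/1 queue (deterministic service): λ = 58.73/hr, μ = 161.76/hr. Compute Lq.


ρ = 58.73/161.76 = 0.3631
M/D/1: Lq = ρ²/(2(1−ρ)) = 0.1318/(2·0.6369) = 0.10348

Final: 0.10348


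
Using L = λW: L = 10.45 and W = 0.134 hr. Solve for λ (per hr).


λ = L/W = 10.45/0.134 = 77.9851 /hr

Final: 77.9851 /hr


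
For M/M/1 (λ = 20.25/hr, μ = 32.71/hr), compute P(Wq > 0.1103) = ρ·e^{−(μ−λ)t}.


ρ = 20.25/32.71 = 0.6191
P(Wq > t) = ρ·e^{−(μ−λ)t} = 0.6191·e^{−1.3743}
= 0.6191·0.253007 = 0.156631

Final: 0.156631


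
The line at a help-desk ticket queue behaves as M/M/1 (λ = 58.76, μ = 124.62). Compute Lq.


ρ = 58.76/124.62 = 0.4715
Lq = ρ²/(1−ρ) = 0.2223/0.5285 = 0.4207

Final: 0.4207


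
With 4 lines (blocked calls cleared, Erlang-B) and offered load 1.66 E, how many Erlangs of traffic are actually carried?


B(4,1.66) = 0.061836 (Erlang-B)
Carried load = a(1 − B) = 1.66·(1 − 0.061836) = 1.66·0.938164 = 1.5574 E

Final: 1.5574 Erlangs


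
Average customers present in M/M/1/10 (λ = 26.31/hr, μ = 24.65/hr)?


ρ = 26.31/24.65 = 1.0673
L = ρ[1 − (K+1)ρ^K + Kρ^(K+1)] / [(1−ρ)(1−ρ^(K+1))]
Numerator: 1.0673·(1 − 11·1.918842 + 10·2.048062) = 0.398503
Denominator: (-0.06734)·(-1.048062) = 0.070579
L = 0.398503/0.070579 = 5.6462

Final: 5.6462


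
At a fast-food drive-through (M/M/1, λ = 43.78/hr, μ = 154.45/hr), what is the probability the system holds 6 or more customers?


ρ = 43.78/154.45 = 0.2835
P(N ≥ n) = ρ^n = 0.2835^6 = 0.0005187

Final: 0.0005187


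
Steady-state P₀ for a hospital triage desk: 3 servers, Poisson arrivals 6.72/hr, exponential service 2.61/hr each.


a = λ/μ = 6.72/2.61 = 2.5747; ρ = a/c = 0.8582
Σ_{k=0}^{2} a^k/k! (terms k=0..2) = 1.00000 + 2.57471 + 3.31457 = 6.88929
Tail: a^3/(3!(1−ρ)) = 17.06814/(6·0.1418) = 20.06660
P₀ = 1/(6.88929 + 20.06660) = 1/26.95589 = 0.037098

Final: 0.037098


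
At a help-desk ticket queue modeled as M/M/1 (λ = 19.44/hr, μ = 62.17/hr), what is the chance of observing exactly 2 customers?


ρ = 19.44/62.17 = 0.3127
P_n = (1−ρ)·ρ^n = (1 − 0.3127)·0.3127^2 = 0.6873·0.097776 = 0.067202

Final: 0.067202


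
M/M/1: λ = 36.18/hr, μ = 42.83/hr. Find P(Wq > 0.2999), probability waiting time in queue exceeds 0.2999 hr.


ρ = 36.18/42.83 = 0.8447
P(Wq > t) = ρ·e^{−(μ−λ)t} = 0.8447·e^{−1.9943}
= 0.8447·0.136104 = 0.114972

Final: 0.114972


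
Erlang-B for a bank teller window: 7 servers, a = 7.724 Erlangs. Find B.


B(c,a) = (a^c/c!) / Σ_{k=0}^{c} a^k/k!
a^7/7! = 325.435795
Σ terms (k=0..7): 1.00000 + 7.72400 + 29.83009 + 76.80253 + 148.30569 + 229.10263 + 294.93146 + 325.43579 = 1113.132196
B = 325.435795/1113.132196 = 0.292360

Final: 0.292360


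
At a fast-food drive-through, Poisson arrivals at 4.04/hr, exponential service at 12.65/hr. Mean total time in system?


W = 1/(μ−λ) = 1/(12.65 − 4.04) = 1/8.61 = 0.1161 hr

Final: 0.1161 hr


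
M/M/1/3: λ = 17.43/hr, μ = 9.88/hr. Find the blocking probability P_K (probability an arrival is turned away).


ρ = λ/μ = 17.43/9.88 = 1.7642
P_K = (1−ρ)ρ^K/(1−ρ^(K+1)) = (-0.7642·5.490619)/(1 − 9.686386)
= -4.195767/-8.686386 = 0.483028

Final: 0.483028


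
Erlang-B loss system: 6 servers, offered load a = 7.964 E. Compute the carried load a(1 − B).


B(6,7.964) = 0.387786 (Erlang-B)
Carried load = a(1 − B) = 7.964·(1 − 0.387786) = 7.964·0.612214 = 4.8757 E

Final: 4.8757 Erlangs


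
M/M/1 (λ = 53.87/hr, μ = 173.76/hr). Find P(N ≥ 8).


ρ = 53.87/173.76 = 0.3100
P(N ≥ n) = ρ^n = 0.3100^8 = 0.00008534

Final: 0.00008534


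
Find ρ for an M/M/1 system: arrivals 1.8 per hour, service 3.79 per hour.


ρ = λ/μ = 1.8/3.79 = 0.4749

Final: 0.4749


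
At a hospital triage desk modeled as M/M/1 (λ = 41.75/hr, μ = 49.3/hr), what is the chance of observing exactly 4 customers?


ρ = 41.75/49.3 = 0.8469
P_n = (1−ρ)·ρ^n = (1 − 0.8469)·0.8469^4 = 0.1531·0.514326 = 0.078766

Final: 0.078766


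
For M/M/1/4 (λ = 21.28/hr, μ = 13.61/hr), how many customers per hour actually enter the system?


ρ = 1.5636; P_K = (1−ρ)ρ^4/(1−ρ^5) = 0.403625
λ_eff = λ(1 − P_K) = 21.28·(1 − 0.403625) = 21.28·0.596375 = 12.6909 /hr

Final: 12.6909 /hr


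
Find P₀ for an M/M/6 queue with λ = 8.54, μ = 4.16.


a = λ/μ = 8.54/4.16 = 2.0529; ρ = a/c = 0.3421
Σ_{k=0}^{5} a^k/k! (terms k=0..5) = 1.00000 + 2.05288 + 2.10717 + 1.44192 + 0.74003 + 0.30384 = 7.64584
Tail: a^6/(6!(1−ρ)) = 74.84921/(720·0.6579) = 0.15803
P₀ = 1/(7.64584 + 0.15803) = 1/7.80386 = 0.128142

Final: 0.128142


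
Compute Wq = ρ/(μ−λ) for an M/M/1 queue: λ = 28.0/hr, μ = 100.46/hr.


ρ = 28.0/100.46 = 0.2787
Wq = ρ/(μ−λ) = 0.2787/(100.46 − 28.0) = 0.2787/72.46 = 0.003847 hr

Final: 0.003847 hr
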